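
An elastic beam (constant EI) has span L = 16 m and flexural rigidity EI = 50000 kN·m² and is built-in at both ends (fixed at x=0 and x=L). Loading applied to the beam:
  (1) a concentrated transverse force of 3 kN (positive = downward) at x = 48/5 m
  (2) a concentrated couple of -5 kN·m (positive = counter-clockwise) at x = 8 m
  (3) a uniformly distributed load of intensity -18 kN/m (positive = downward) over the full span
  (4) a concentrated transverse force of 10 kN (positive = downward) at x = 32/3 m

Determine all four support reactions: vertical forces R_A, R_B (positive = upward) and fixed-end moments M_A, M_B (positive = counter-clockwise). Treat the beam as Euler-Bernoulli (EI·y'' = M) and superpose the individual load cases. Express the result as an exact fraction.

Load 1 — point force P=3 kN at a=48/5 m (b=L-a=32/5):
  R_A = Pb²(3a+b)/L³ = 3·(32/5)²·(3·(48/5)+(32/5))/16³ = 132/125 kN
  M_A = Pab²/L² = 3·(48/5)·(32/5)²/16² = 576/125 kN·m
  R_B = Pa²(a+3b)/L³ = 3·(48/5)²·((48/5)+3·(32/5))/16³ = 243/125 kN
  M_B = -Pa²b/L² = -3·(48/5)²·(32/5)/16² = -864/125 kN·m
Load 2 — applied couple M₀=-5 kN·m at a=8 m (b=L-a=8):
  R_A = 6M₀ab/L³ = 6·(-5)·8·8/16³ = -15/32 kN
  M_A = M₀b(2a-b)/L² = (-5)·8·(2·8-8)/16² = -5/4 kN·m
  R_B = -6M₀ab/L³ = -6·(-5)·8·8/16³ = 15/32 kN
  M_B = M₀a(2b-a)/L² = (-5)·8·(2·8-8)/16² = -5/4 kN·m
Load 3 — uniform load w=-18 kN/m over full span:
  R_A = wL/2 = (-18)·16/2 = -144 kN
  M_A = wL²/12 = (-18)·16²/12 = -384 kN·m
  R_B = wL/2 = (-18)·16/2 = -144 kN
  M_B = -wL²/12 = -(-18)·16²/12 = 384 kN·m
Load 4 — point force P=10 kN at a=32/3 m (b=L-a=16/3):
  R_A = Pb²(3a+b)/L³ = 10·(16/3)²·(3·(32/3)+(16/3))/16³ = 70/27 kN
  M_A = Pab²/L² = 10·(32/3)·(16/3)²/16² = 320/27 kN·m
  R_B = Pa²(a+3b)/L³ = 10·(32/3)²·((32/3)+3·(16/3))/16³ = 200/27 kN
  M_B = -Pa²b/L² = -10·(32/3)²·(16/3)/16² = -640/27 kN·m
Superposition: R_A = -15208577/108000 kN, M_A = -4978667/13500 kN·m, R_B = -14491423/108000 kN, M_B = 4753813/13500 kN·m

R_A = -15208577/108000 kN, M_A = -4978667/13500 kN·m, R_B = -14491423/108000 kN, M_B = 4753813/13500 kN·m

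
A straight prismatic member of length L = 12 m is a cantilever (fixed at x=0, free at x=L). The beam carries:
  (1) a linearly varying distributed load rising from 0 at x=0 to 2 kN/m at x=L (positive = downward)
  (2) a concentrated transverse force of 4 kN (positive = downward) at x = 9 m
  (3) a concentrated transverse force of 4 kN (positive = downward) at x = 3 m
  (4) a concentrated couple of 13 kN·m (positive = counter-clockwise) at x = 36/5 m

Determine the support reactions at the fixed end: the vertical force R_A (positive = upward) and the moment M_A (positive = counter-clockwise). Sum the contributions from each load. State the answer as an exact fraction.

Load 1 — triangular load w₀=2 kN/m (0→w₀ over full span):
  R_A = w₀L/2 = 2·12/2 = 12 kN
  M_A = w₀L²/3 = 2·12²/3 = 96 kN·m
Load 2 — point force P=4 kN at a=9 m (b=L-a=3):
  R_A = P = 4 kN
  M_A = Pa = 4·9 = 36 kN·m
Load 3 — point force P=4 kN at a=3 m (b=L-a=9):
  R_A = P = 4 kN
  M_A = Pa = 4·3 = 12 kN·m
Load 4 — applied couple M₀=13 kN·m at a=36/5 m (b=L-a=24/5):
  R_A = 0 kN
  M_A = -M₀ = -13 kN·m
Superposition: R_A = 20 kN, M_A = 131 kN·m

R_A = 20 kN, M_A = 131 kN·m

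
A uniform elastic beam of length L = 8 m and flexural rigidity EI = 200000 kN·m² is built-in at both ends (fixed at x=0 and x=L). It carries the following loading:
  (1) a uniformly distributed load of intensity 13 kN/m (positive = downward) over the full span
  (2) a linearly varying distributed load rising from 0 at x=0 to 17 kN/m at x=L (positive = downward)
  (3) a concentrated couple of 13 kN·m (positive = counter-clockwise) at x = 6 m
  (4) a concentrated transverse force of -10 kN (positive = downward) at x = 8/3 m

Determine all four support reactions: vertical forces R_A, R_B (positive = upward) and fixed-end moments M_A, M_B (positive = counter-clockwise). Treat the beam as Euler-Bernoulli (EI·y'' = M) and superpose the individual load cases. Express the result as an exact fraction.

Load 1 — uniform load w=13 kN/m over full span:
  R_A = wL/2 = 13·8/2 = 52 kN
  M_A = wL²/12 = 13·8²/12 = 208/3 kN·m
  R_B = wL/2 = 13·8/2 = 52 kN
  M_B = -wL²/12 = -13·8²/12 = -208/3 kN·m
Load 2 — triangular load w₀=17 kN/m (0→w₀ over full span):
  R_A = 3w₀L/20 = 3·17·8/20 = 102/5 kN
  M_A = w₀L²/30 = 17·8²/30 = 544/15 kN·m
  R_B = 7w₀L/20 = 7·17·8/20 = 238/5 kN
  M_B = -w₀L²/20 = -17·8²/20 = -272/5 kN·m
Load 3 — applied couple M₀=13 kN·m at a=6 m (b=L-a=2):
  R_A = 6M₀ab/L³ = 6·13·6·2/8³ = 117/64 kN
  M_A = M₀b(2a-b)/L² = 13·2·(2·6-2)/8² = 65/16 kN·m
  R_B = -6M₀ab/L³ = -6·13·6·2/8³ = -117/64 kN
  M_B = M₀a(2b-a)/L² = 13·6·(2·2-6)/8² = -39/16 kN·m
Load 4 — point force P=-10 kN at a=8/3 m (b=L-a=16/3):
  R_A = Pb²(3a+b)/L³ = (-10)·(16/3)²·(3·(8/3)+(16/3))/8³ = -200/27 kN
  M_A = Pab²/L² = (-10)·(8/3)·(16/3)²/8² = -320/27 kN·m
  R_B = Pa²(a+3b)/L³ = (-10)·(8/3)²·((8/3)+3·(16/3))/8³ = -70/27 kN
  M_B = -Pa²b/L² = -(-10)·(8/3)²·(16/3)/8² = 160/27 kN·m
Superposition: R_A = 577331/8640 kN, M_A = 211271/2160 kN·m, R_B = 822349/8640 kN, M_B = -259729/2160 kN·m

R_A = 577331/8640 kN, M_A = 211271/2160 kN·m, R_B = 822349/8640 kN, M_B = -259729/2160 kN·m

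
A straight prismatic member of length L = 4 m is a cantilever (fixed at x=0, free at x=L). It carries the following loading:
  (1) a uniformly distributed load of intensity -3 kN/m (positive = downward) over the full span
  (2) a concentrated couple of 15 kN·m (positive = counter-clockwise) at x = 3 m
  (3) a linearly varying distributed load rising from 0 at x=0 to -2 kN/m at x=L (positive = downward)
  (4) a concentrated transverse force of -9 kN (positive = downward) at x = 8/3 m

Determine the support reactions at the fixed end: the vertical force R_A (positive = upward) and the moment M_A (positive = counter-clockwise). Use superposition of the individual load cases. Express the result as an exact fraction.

R_A = -25 kN, M_A = -221/3 kN·m

Load 1 — uniform load w=-3 kN/m over full span:
  R_A = wL = (-3)·4 = -12 kN
  M_A = wL²/2 = (-3)·4²/2 = -24 kN·m
Load 2 — applied couple M₀=15 kN·m at a=3 m (b=L-a=1):
  R_A = 0 kN
  M_A = -M₀ = -15 kN·m
Load 3 — triangular load w₀=-2 kN/m (0→w₀ over full span):
  R_A = w₀L/2 = (-2)·4/2 = -4 kN
  M_A = w₀L²/3 = (-2)·4²/3 = -32/3 kN·m
Load 4 — point force P=-9 kN at a=8/3 m (b=L-a=4/3):
  R_A = P = (-9) = -9 kN
  M_A = Pa = (-9)·(8/3) = -24 kN·m
Superposition: R_A = -25 kN, M_A = -221/3 kN·m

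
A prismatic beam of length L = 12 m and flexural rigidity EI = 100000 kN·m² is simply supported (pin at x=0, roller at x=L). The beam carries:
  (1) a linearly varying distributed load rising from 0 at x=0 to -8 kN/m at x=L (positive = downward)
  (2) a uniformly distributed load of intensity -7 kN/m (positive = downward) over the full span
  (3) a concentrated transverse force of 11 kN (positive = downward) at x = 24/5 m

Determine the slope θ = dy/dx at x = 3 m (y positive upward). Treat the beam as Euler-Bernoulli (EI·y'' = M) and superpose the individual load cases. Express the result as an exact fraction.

θ(3) = 236937/50000000 rad

Load 1 — triangular load w₀=-8 kN/m (0→w₀ over full span):
  θ_1 = -w₀(7L⁴-30L²x²+15x⁴)/(360LEI) = -(-8)·(7·12⁴-30·12²·3²+15·3⁴)/(360·12·100000) = 3981/2000000 rad
Load 2 — uniform load w=-7 kN/m over full span:
  θ_2 = -w(L³-6Lx²+4x³)/(24EI) = -(-7)·(12³-6·12·3²+4·3³)/(24·100000) = 693/200000 rad
Load 3 — point force P=11 kN at a=24/5 m (b=L-a=36/5):
  θ_3 = -Pb(L²-b²-3x²)/(6LEI)  [x≤a] = -11·(36/5)·(12²-(36/5)²-3·3²)/(6·12·100000) = -17919/25000000 rad
Superposition: θ = Σ θ_i = 236937/50000000 rad ≈ 0.004739 rad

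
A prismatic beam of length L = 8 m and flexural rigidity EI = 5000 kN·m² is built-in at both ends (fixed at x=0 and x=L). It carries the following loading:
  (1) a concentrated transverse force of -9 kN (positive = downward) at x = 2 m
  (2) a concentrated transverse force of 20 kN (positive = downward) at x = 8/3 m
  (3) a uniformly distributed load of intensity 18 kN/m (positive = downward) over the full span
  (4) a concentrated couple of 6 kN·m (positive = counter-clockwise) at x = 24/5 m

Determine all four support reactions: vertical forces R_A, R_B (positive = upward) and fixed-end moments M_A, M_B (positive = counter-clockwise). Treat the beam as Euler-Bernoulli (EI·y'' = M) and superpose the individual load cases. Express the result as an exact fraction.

Load 1 — point force P=-9 kN at a=2 m (b=L-a=6):
  R_A = Pb²(3a+b)/L³ = (-9)·6²·(3·2+6)/8³ = -243/32 kN
  M_A = Pab²/L² = (-9)·2·6²/8² = -81/8 kN·m
  R_B = Pa²(a+3b)/L³ = (-9)·2²·(2+3·6)/8³ = -45/32 kN
  M_B = -Pa²b/L² = -(-9)·2²·6/8² = 27/8 kN·m
Load 2 — point force P=20 kN at a=8/3 m (b=L-a=16/3):
  R_A = Pb²(3a+b)/L³ = 20·(16/3)²·(3·(8/3)+(16/3))/8³ = 400/27 kN
  M_A = Pab²/L² = 20·(8/3)·(16/3)²/8² = 640/27 kN·m
  R_B = Pa²(a+3b)/L³ = 20·(8/3)²·((8/3)+3·(16/3))/8³ = 140/27 kN
  M_B = -Pa²b/L² = -20·(8/3)²·(16/3)/8² = -320/27 kN·m
Load 3 — uniform load w=18 kN/m over full span:
  R_A = wL/2 = 18·8/2 = 72 kN
  M_A = wL²/12 = 18·8²/12 = 96 kN·m
  R_B = wL/2 = 18·8/2 = 72 kN
  M_B = -wL²/12 = -18·8²/12 = -96 kN·m
Load 4 — applied couple M₀=6 kN·m at a=24/5 m (b=L-a=16/5):
  R_A = 6M₀ab/L³ = 6·6·(24/5)·(16/5)/8³ = 27/25 kN
  M_A = M₀b(2a-b)/L² = 6·(16/5)·(2·(24/5)-(16/5))/8² = 48/25 kN·m
  R_B = -6M₀ab/L³ = -6·6·(24/5)·(16/5)/8³ = -27/25 kN
  M_B = M₀a(2b-a)/L² = 6·(24/5)·(2·(16/5)-(24/5))/8² = 18/25 kN·m
Superposition: R_A = 1734503/21600 kN, M_A = 602093/5400 kN·m, R_B = 1613497/21600 kN, M_B = -560287/5400 kN·m

R_A = 1734503/21600 kN, M_A = 602093/5400 kN·m, R_B = 1613497/21600 kN, M_B = -560287/5400 kN·m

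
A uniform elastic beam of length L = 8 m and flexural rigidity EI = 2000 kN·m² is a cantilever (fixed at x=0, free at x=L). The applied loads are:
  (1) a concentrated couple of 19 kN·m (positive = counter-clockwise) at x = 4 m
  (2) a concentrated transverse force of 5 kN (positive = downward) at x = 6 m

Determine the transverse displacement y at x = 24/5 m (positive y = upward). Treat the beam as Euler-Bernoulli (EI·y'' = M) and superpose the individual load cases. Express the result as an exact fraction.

y(24/5) = -127/6250 m

Load 1 — applied couple M₀=19 kN·m at a=4 m (b=L-a=4):
  y_1 = M₀a(2x-a)/(2EI)  [x>a] = 19·4·(2·(24/5)-4)/(2·2000) = 133/1250 m
Load 2 — point force P=5 kN at a=6 m (b=L-a=2):
  y_2 = -Px²(3a-x)/(6EI)  [x≤a] = -5·(24/5)²·(3·6-(24/5))/(6·2000) = -396/3125 m
Superposition: y = Σ y_i = -127/6250 m ≈ -0.020320 m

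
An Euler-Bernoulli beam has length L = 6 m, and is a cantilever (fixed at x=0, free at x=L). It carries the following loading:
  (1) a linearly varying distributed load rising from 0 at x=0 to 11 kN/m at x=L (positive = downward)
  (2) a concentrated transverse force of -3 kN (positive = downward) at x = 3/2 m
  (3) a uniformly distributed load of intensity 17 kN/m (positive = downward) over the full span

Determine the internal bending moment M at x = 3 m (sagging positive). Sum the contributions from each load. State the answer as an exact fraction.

Load 1 — triangular load w₀=11 kN/m (0→w₀ over full span):
  M_1 = w₀Lx/2 - w₀L²/3 - w₀x³/(6L) = 11·6·3/2 - 11·6²/3 - 11·3³/(6·6) = -165/4 kN·m
Load 2 — point force P=-3 kN at a=3/2 m (b=L-a=9/2):
  M_2 = 0  [x>a] = 0 kN·m
Load 3 — uniform load w=17 kN/m over full span:
  M_3 = -w(L-x)²/2 = -17·(6-3)²/2 = -153/2 kN·m
Superposition: M = Σ M_i = -471/4 kN·m ≈ -117.750000 kN·m

M(3) = -471/4 kN·m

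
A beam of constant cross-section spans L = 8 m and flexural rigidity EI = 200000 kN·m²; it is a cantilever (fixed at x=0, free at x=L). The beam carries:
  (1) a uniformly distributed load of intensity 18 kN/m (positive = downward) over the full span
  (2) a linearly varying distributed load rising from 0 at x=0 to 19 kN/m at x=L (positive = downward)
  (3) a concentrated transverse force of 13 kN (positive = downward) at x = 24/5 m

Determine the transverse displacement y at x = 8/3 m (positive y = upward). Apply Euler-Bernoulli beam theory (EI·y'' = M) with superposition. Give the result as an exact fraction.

y(8/3) = -171728/11390625 m

Load 1 — uniform load w=18 kN/m over full span:
  y_1 = -wx²(x²-4Lx+6L²)/(24EI) = -18·(8/3)²·((8/3)²-4·8·(8/3)+6·8²)/(24·200000) = -688/84375 m
Load 2 — triangular load w₀=19 kN/m (0→w₀ over full span):
  y_2 = (w₀Lx³/12-w₀L²x²/6-w₀x⁵/(120L))/EI = (19·8·(8/3)³/12-19·8²·(8/3)²/6-19·(8/3)⁵/(120·8))/200000 = -68552/11390625 m
Load 3 — point force P=13 kN at a=24/5 m (b=L-a=16/5):
  y_3 = -Px²(3a-x)/(6EI)  [x≤a] = -13·(8/3)²·(3·(24/5)-(8/3))/(6·200000) = -1144/1265625 m
Superposition: y = Σ y_i = -171728/11390625 m ≈ -0.015076 m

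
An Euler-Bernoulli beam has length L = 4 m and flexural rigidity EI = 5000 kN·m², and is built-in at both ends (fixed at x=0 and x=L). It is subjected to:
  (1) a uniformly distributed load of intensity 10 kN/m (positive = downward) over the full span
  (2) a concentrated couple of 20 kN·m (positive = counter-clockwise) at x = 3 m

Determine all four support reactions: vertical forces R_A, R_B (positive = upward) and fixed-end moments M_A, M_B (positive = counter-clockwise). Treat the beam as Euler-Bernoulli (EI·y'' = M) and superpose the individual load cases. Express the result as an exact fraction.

R_A = 205/8 kN, M_A = 235/12 kN·m, R_B = 115/8 kN, M_B = -205/12 kN·m

Load 1 — uniform load w=10 kN/m over full span:
  R_A = wL/2 = 10·4/2 = 20 kN
  M_A = wL²/12 = 10·4²/12 = 40/3 kN·m
  R_B = wL/2 = 10·4/2 = 20 kN
  M_B = -wL²/12 = -10·4²/12 = -40/3 kN·m
Load 2 — applied couple M₀=20 kN·m at a=3 m (b=L-a=1):
  R_A = 6M₀ab/L³ = 6·20·3·1/4³ = 45/8 kN
  M_A = M₀b(2a-b)/L² = 20·1·(2·3-1)/4² = 25/4 kN·m
  R_B = -6M₀ab/L³ = -6·20·3·1/4³ = -45/8 kN
  M_B = M₀a(2b-a)/L² = 20·3·(2·1-3)/4² = -15/4 kN·m
Superposition: R_A = 205/8 kN, M_A = 235/12 kN·m, R_B = 115/8 kN, M_B = -205/12 kN·m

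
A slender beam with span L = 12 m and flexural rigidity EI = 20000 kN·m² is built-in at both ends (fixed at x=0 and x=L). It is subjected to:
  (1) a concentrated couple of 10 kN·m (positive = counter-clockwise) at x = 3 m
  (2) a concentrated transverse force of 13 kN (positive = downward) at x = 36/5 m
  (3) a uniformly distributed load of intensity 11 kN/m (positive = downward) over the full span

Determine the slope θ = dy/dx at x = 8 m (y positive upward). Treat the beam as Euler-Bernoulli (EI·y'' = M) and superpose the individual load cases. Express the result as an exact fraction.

Load 1 — applied couple M₀=10 kN·m at a=3 m (b=L-a=9):
  θ_1 = (R_Ax²/2 - M_Ax - M₀(x-a))/EI  [x>a] with R_A=15/16, M_A=-15/8 = ((15/16)·8²/2 - (-15/8)·8 - 10·(8-3))/20000 = -1/4000 rad
Load 2 — point force P=13 kN at a=36/5 m (b=L-a=24/5):
  θ_2 = Pa²(L-x)(2bL-(3b+a)(L-x))/(2L³EI)  [x>a] = 13·(36/5)²·(12-8)·(2·(24/5)·12-(3·(24/5)+(36/5))·(12-8))/(2·12³·20000) = 351/312500 rad
Load 3 — uniform load w=11 kN/m over full span:
  θ_3 = -wx(L-x)(L-2x)/(12EI) = -11·8·(12-8)·(12-2·8)/(12·20000) = 11/1875 rad
Superposition: θ = Σ θ_i = 50549/7500000 rad ≈ 0.006740 rad

θ(8) = 50549/7500000 rad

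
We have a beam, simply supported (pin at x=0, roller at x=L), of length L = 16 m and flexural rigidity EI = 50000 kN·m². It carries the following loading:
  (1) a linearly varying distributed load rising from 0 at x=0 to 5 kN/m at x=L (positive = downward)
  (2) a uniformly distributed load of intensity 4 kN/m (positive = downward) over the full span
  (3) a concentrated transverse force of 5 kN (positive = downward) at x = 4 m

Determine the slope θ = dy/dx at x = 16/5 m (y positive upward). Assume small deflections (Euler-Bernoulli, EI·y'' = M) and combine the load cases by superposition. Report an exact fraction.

Load 1 — triangular load w₀=5 kN/m (0→w₀ over full span):
  θ_1 = -w₀(7L⁴-30L²x²+15x⁴)/(360LEI) = -5·(7·16⁴-30·16²·(16/5)²+15·(16/5)⁴)/(360·16·50000) = -23296/3515625 rad
Load 2 — uniform load w=4 kN/m over full span:
  θ_2 = -w(L³-6Lx²+4x³)/(24EI) = -4·(16³-6·16·(16/5)²+4·(16/5)³)/(24·50000) = -4224/390625 rad
Load 3 — point force P=5 kN at a=4 m (b=L-a=12):
  θ_3 = -Pb(L²-b²-3x²)/(6LEI)  [x≤a] = -5·12·(16²-12²-3·(16/5)²)/(6·16·50000) = -127/125000 rad
Superposition: θ = Σ θ_i = -519071/28125000 rad ≈ -0.018456 rad

θ(16/5) = -519071/28125000 rad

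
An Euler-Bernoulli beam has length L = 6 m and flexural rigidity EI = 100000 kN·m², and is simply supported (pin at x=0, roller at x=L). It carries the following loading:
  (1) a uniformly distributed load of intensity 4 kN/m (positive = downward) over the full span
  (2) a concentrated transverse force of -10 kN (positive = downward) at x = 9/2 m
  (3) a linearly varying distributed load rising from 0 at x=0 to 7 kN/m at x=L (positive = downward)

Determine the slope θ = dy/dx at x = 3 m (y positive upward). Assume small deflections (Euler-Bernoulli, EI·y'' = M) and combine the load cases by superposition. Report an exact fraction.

θ(3) = 39/4000000 rad

Load 1 — uniform load w=4 kN/m over full span:
  θ_1 = -w(L³-6Lx²+4x³)/(24EI) = -4·(6³-6·6·3²+4·3³)/(24·100000) = 0 rad
Load 2 — point force P=-10 kN at a=9/2 m (b=L-a=3/2):
  θ_2 = -Pb(L²-b²-3x²)/(6LEI)  [x≤a] = -(-10)·(3/2)·(6²-(3/2)²-3·3²)/(6·6·100000) = 9/320000 rad
Load 3 — triangular load w₀=7 kN/m (0→w₀ over full span):
  θ_3 = -w₀(7L⁴-30L²x²+15x⁴)/(360LEI) = -7·(7·6⁴-30·6²·3²+15·3⁴)/(360·6·100000) = -147/8000000 rad
Superposition: θ = Σ θ_i = 39/4000000 rad ≈ 0.000010 rad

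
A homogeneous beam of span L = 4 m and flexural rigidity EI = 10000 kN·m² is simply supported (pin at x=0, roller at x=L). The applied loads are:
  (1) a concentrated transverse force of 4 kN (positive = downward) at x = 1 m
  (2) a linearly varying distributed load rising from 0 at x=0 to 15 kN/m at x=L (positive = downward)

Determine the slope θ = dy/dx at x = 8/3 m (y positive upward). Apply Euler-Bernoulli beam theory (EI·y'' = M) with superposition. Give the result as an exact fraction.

θ(8/3) = 1717/1620000 rad

Load 1 — point force P=4 kN at a=1 m (b=L-a=3):
  θ_1 = -Pa(2L²-6Lx+3x²+a²)/(6LEI)  [x>a] = -4·1·(2·4²-6·4·(8/3)+3·(8/3)²+1²)/(6·4·10000) = 29/180000 rad
Load 2 — triangular load w₀=15 kN/m (0→w₀ over full span):
  θ_2 = -w₀(7L⁴-30L²x²+15x⁴)/(360LEI) = -15·(7·4⁴-30·4²·(8/3)²+15·(8/3)⁴)/(360·4·10000) = 91/101250 rad
Superposition: θ = Σ θ_i = 1717/1620000 rad ≈ 0.001060 rad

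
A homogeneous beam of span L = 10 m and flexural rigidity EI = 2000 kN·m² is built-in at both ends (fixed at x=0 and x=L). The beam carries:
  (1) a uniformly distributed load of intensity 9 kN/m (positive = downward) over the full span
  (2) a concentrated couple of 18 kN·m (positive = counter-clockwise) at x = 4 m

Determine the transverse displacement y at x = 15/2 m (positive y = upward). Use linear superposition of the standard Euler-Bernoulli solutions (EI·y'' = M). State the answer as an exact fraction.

y(15/2) = -3087/51200 m

Load 1 — uniform load w=9 kN/m over full span:
  y_1 = -wx²(L-x)²/(24EI) = -9·(15/2)²·(10-(15/2))²/(24·2000) = -135/2048 m
Load 2 — applied couple M₀=18 kN·m at a=4 m (b=L-a=6):
  y_2 = (R_Ax³/6 - M_Ax²/2 - M₀(x-a)²/2)/EI  [x>a] with R_A=324/125, M_A=54/25 = ((324/125)·(15/2)³/6 - (54/25)·(15/2)²/2 - 18·((15/2)-4)²/2)/2000 = 9/1600 m
Superposition: y = Σ y_i = -3087/51200 m ≈ -0.060293 m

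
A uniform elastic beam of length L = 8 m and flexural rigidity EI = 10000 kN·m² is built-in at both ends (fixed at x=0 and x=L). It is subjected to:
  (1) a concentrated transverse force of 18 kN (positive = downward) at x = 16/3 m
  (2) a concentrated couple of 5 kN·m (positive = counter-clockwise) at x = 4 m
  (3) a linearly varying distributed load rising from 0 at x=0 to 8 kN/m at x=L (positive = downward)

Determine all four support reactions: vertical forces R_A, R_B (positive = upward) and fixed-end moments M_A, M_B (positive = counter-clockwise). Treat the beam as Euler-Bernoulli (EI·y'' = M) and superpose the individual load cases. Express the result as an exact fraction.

Load 1 — point force P=18 kN at a=16/3 m (b=L-a=8/3):
  R_A = Pb²(3a+b)/L³ = 18·(8/3)²·(3·(16/3)+(8/3))/8³ = 14/3 kN
  M_A = Pab²/L² = 18·(16/3)·(8/3)²/8² = 32/3 kN·m
  R_B = Pa²(a+3b)/L³ = 18·(16/3)²·((16/3)+3·(8/3))/8³ = 40/3 kN
  M_B = -Pa²b/L² = -18·(16/3)²·(8/3)/8² = -64/3 kN·m
Load 2 — applied couple M₀=5 kN·m at a=4 m (b=L-a=4):
  R_A = 6M₀ab/L³ = 6·5·4·4/8³ = 15/16 kN
  M_A = M₀b(2a-b)/L² = 5·4·(2·4-4)/8² = 5/4 kN·m
  R_B = -6M₀ab/L³ = -6·5·4·4/8³ = -15/16 kN
  M_B = M₀a(2b-a)/L² = 5·4·(2·4-4)/8² = 5/4 kN·m
Load 3 — triangular load w₀=8 kN/m (0→w₀ over full span):
  R_A = 3w₀L/20 = 3·8·8/20 = 48/5 kN
  M_A = w₀L²/30 = 8·8²/30 = 256/15 kN·m
  R_B = 7w₀L/20 = 7·8·8/20 = 112/5 kN
  M_B = -w₀L²/20 = -8·8²/20 = -128/5 kN·m
Superposition: R_A = 3649/240 kN, M_A = 1739/60 kN·m, R_B = 8351/240 kN, M_B = -2741/60 kN·m

R_A = 3649/240 kN, M_A = 1739/60 kN·m, R_B = 8351/240 kN, M_B = -2741/60 kN·m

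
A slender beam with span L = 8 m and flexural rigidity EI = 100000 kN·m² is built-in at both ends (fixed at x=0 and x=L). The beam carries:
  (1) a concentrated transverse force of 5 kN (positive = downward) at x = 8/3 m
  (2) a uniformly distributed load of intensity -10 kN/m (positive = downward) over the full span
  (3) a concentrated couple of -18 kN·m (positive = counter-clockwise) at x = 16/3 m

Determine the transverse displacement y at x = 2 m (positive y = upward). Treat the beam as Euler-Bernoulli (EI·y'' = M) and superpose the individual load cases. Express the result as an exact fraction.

Load 1 — point force P=5 kN at a=8/3 m (b=L-a=16/3):
  y_1 = -Pb²x²(3aL-(3a+b)x)/(6L³EI)  [x≤a] = -5·(16/3)²·2²·(3·(8/3)·8-(3·(8/3)+(16/3))·2)/(6·8³·100000) = -7/101250 m
Load 2 — uniform load w=-10 kN/m over full span:
  y_2 = -wx²(L-x)²/(24EI) = -(-10)·2²·(8-2)²/(24·100000) = 3/5000 m
Load 3 — applied couple M₀=-18 kN·m at a=16/3 m (b=L-a=8/3):
  y_3 = (R_Ax³/6 - M_Ax²/2)/EI  [x≤a] with R_A=-3, M_A=-6 = ((-3)·2³/6 - (-6)·2²/2)/100000 = 1/12500 m
Superposition: y = Σ y_i = 1237/2025000 m ≈ 0.000611 m

y(2) = 1237/2025000 m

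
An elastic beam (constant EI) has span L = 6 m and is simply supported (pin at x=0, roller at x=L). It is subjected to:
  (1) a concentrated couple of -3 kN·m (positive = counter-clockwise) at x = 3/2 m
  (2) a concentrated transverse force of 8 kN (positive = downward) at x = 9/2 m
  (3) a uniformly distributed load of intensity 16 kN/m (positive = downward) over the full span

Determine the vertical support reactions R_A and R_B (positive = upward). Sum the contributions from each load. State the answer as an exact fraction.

Load 1 — applied couple M₀=-3 kN·m at a=3/2 m (b=L-a=9/2):
  R_A = M₀/L = (-3)/6 = -1/2 kN
  R_B = -M₀/L = -(-3)/6 = 1/2 kN
Load 2 — point force P=8 kN at a=9/2 m (b=L-a=3/2):
  R_A = Pb/L = 8·(3/2)/6 = 2 kN
  R_B = Pa/L = 8·(9/2)/6 = 6 kN
Load 3 — uniform load w=16 kN/m over full span:
  R_A = wL/2 = 16·6/2 = 48 kN
  R_B = wL/2 = 16·6/2 = 48 kN
Superposition: R_A = 99/2 kN, R_B = 109/2 kN

R_A = 99/2 kN, R_B = 109/2 kN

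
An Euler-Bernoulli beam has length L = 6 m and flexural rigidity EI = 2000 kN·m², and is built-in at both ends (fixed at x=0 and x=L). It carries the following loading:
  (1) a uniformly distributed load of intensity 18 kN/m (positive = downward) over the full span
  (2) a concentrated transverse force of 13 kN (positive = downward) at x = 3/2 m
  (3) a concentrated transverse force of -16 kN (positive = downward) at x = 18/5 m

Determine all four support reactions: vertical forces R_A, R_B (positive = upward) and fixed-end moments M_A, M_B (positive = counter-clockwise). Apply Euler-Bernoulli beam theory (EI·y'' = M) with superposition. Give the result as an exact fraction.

R_A = 237347/4000 kN, M_A = 223011/4000 kN·m, R_B = 182653/4000 kN, M_B = -175329/4000 kN·m

Load 1 — uniform load w=18 kN/m over full span:
  R_A = wL/2 = 18·6/2 = 54 kN
  M_A = wL²/12 = 18·6²/12 = 54 kN·m
  R_B = wL/2 = 18·6/2 = 54 kN
  M_B = -wL²/12 = -18·6²/12 = -54 kN·m
Load 2 — point force P=13 kN at a=3/2 m (b=L-a=9/2):
  R_A = Pb²(3a+b)/L³ = 13·(9/2)²·(3·(3/2)+(9/2))/6³ = 351/32 kN
  M_A = Pab²/L² = 13·(3/2)·(9/2)²/6² = 351/32 kN·m
  R_B = Pa²(a+3b)/L³ = 13·(3/2)²·((3/2)+3·(9/2))/6³ = 65/32 kN
  M_B = -Pa²b/L² = -13·(3/2)²·(9/2)/6² = -117/32 kN·m
Load 3 — point force P=-16 kN at a=18/5 m (b=L-a=12/5):
  R_A = Pb²(3a+b)/L³ = (-16)·(12/5)²·(3·(18/5)+(12/5))/6³ = -704/125 kN
  M_A = Pab²/L² = (-16)·(18/5)·(12/5)²/6² = -1152/125 kN·m
  R_B = Pa²(a+3b)/L³ = (-16)·(18/5)²·((18/5)+3·(12/5))/6³ = -1296/125 kN
  M_B = -Pa²b/L² = -(-16)·(18/5)²·(12/5)/6² = 1728/125 kN·m
Superposition: R_A = 237347/4000 kN, M_A = 223011/4000 kN·m, R_B = 182653/4000 kN, M_B = -175329/4000 kN·m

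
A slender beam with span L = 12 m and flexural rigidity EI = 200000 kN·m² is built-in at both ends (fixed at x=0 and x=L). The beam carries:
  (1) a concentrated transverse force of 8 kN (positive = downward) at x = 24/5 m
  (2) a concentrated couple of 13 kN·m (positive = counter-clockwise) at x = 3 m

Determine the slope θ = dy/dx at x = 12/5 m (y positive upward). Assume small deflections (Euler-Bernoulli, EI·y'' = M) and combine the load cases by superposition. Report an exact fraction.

Load 1 — point force P=8 kN at a=24/5 m (b=L-a=36/5):
  θ_1 = -Pb²x(2aL-(3a+b)x)/(2L³EI)  [x≤a] = -8·(36/5)²·(12/5)·(2·(24/5)·12-(3·(24/5)+(36/5))·(12/5))/(2·12³·200000) = -891/9765625 rad
Load 2 — applied couple M₀=13 kN·m at a=3 m (b=L-a=9):
  θ_2 = (R_Ax²/2 - M_Ax)/EI  [x≤a] with R_A=39/32, M_A=-39/16 = ((39/32)·(12/5)²/2 - (-39/16)·(12/5))/200000 = 117/2500000 rad
Superposition: θ = Σ θ_i = -13887/312500000 rad ≈ -0.000044 rad

θ(12/5) = -13887/312500000 rad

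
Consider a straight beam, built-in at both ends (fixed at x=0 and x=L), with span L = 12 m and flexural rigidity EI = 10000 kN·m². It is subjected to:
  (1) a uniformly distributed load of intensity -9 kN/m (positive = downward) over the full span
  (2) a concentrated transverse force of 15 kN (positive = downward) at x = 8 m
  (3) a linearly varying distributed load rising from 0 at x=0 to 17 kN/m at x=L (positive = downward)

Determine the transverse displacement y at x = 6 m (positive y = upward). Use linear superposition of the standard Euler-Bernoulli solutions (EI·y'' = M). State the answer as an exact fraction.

Load 1 — uniform load w=-9 kN/m over full span:
  y_1 = -wx²(L-x)²/(24EI) = -(-9)·6²·(12-6)²/(24·10000) = 243/5000 m
Load 2 — point force P=15 kN at a=8 m (b=L-a=4):
  y_2 = -Pb²x²(3aL-(3a+b)x)/(6L³EI)  [x≤a] = -15·4²·6²·(3·8·12-(3·8+4)·6)/(6·12³·10000) = -1/100 m
Load 3 — triangular load w₀=17 kN/m (0→w₀ over full span):
  y_3 = -w₀x²(L-x)²(x+2L)/(120LEI) = -17·6²·(12-6)²·(6+2·12)/(120·12·10000) = -459/10000 m
Superposition: y = Σ y_i = -73/10000 m ≈ -0.007300 m

y(6) = -73/10000 m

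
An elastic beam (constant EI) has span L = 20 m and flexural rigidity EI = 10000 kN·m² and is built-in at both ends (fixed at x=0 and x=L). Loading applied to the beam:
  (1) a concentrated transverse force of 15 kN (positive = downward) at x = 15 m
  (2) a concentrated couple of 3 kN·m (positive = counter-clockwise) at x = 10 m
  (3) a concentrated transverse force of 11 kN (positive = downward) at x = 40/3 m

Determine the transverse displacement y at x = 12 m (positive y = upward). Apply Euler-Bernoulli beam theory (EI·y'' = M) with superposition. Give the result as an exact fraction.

Load 1 — point force P=15 kN at a=15 m (b=L-a=5):
  y_1 = -Pb²x²(3aL-(3a+b)x)/(6L³EI)  [x≤a] = -15·5²·12²·(3·15·20-(3·15+5)·12)/(6·20³·10000) = -27/800 m
Load 2 — applied couple M₀=3 kN·m at a=10 m (b=L-a=10):
  y_2 = (R_Ax³/6 - M_Ax²/2 - M₀(x-a)²/2)/EI  [x>a] with R_A=9/40, M_A=3/4 = ((9/40)·12³/6 - (3/4)·12²/2 - 3·(12-10)²/2)/10000 = 3/6250 m
Load 3 — point force P=11 kN at a=40/3 m (b=L-a=20/3):
  y_3 = -Pb²x²(3aL-(3a+b)x)/(6L³EI)  [x≤a] = -11·(20/3)²·12²·(3·(40/3)·20-(3·(40/3)+(20/3))·12)/(6·20³·10000) = -22/625 m
Superposition: y = Σ y_i = -6847/100000 m ≈ -0.068470 m

y(12) = -6847/100000 m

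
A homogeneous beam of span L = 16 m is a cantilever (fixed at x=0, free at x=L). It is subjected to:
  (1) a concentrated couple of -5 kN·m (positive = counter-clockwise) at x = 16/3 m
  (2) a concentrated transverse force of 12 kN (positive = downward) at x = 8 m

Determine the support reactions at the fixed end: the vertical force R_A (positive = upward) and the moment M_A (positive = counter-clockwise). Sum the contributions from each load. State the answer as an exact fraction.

R_A = 12 kN, M_A = 101 kN·m

Load 1 — applied couple M₀=-5 kN·m at a=16/3 m (b=L-a=32/3):
  R_A = 0 kN
  M_A = -M₀ = -(-5) = 5 kN·m
Load 2 — point force P=12 kN at a=8 m (b=L-a=8):
  R_A = P = 12 kN
  M_A = Pa = 12·8 = 96 kN·m
Superposition: R_A = 12 kN, M_A = 101 kN·m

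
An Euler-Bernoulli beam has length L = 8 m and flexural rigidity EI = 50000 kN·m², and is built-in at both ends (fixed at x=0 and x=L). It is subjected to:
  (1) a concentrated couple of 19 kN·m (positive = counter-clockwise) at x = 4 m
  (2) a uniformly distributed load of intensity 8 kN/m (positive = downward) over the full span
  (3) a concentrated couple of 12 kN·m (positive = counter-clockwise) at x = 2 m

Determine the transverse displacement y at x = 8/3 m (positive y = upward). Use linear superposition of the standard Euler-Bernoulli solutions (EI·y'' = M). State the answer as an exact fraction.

y(8/3) = -379/303750 m

Load 1 — applied couple M₀=19 kN·m at a=4 m (b=L-a=4):
  y_1 = (R_Ax³/6 - M_Ax²/2)/EI  [x≤a] with R_A=57/16, M_A=19/4 = ((57/16)·(8/3)³/6 - (19/4)·(8/3)²/2)/50000 = -19/168750 m
Load 2 — uniform load w=8 kN/m over full span:
  y_2 = -wx²(L-x)²/(24EI) = -8·(8/3)²·(8-(8/3))²/(24·50000) = -1024/759375 m
Load 3 — applied couple M₀=12 kN·m at a=2 m (b=L-a=6):
  y_3 = (R_Ax³/6 - M_Ax²/2 - M₀(x-a)²/2)/EI  [x>a] with R_A=27/16, M_A=-9/4 = ((27/16)·(8/3)³/6 - (-9/4)·(8/3)²/2 - 12·((8/3)-2)²/2)/50000 = 2/9375 m
Superposition: y = Σ y_i = -379/303750 m ≈ -0.001248 m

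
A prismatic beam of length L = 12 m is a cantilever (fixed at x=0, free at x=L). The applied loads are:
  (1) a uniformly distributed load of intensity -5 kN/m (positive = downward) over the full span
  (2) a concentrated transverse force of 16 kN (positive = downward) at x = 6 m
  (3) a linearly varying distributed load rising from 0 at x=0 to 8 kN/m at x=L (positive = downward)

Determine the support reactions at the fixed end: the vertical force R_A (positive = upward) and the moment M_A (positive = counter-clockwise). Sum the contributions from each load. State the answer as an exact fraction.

Load 1 — uniform load w=-5 kN/m over full span:
  R_A = wL = (-5)·12 = -60 kN
  M_A = wL²/2 = (-5)·12²/2 = -360 kN·m
Load 2 — point force P=16 kN at a=6 m (b=L-a=6):
  R_A = P = 16 kN
  M_A = Pa = 16·6 = 96 kN·m
Load 3 — triangular load w₀=8 kN/m (0→w₀ over full span):
  R_A = w₀L/2 = 8·12/2 = 48 kN
  M_A = w₀L²/3 = 8·12²/3 = 384 kN·m
Superposition: R_A = 4 kN, M_A = 120 kN·m

R_A = 4 kN, M_A = 120 kN·m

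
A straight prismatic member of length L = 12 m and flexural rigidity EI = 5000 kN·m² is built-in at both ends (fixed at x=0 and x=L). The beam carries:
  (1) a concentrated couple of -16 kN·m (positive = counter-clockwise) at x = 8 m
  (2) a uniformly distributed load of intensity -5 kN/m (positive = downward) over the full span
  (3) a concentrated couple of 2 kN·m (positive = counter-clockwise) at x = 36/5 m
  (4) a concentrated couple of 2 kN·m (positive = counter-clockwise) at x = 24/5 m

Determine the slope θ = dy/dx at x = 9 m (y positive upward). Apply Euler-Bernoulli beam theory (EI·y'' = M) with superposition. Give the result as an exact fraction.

Load 1 — applied couple M₀=-16 kN·m at a=8 m (b=L-a=4):
  θ_1 = (R_Ax²/2 - M_Ax - M₀(x-a))/EI  [x>a] with R_A=-16/9, M_A=-16/3 = ((-16/9)·9²/2 - (-16/3)·9 - (-16)·(9-8))/5000 = -1/625 rad
Load 2 — uniform load w=-5 kN/m over full span:
  θ_2 = -wx(L-x)(L-2x)/(12EI) = -(-5)·9·(12-9)·(12-2·9)/(12·5000) = -27/2000 rad
Load 3 — applied couple M₀=2 kN·m at a=36/5 m (b=L-a=24/5):
  θ_3 = (R_Ax²/2 - M_Ax - M₀(x-a))/EI  [x>a] with R_A=6/25, M_A=16/25 = ((6/25)·9²/2 - (16/25)·9 - 2·(9-(36/5)))/5000 = 9/125000 rad
Load 4 — applied couple M₀=2 kN·m at a=24/5 m (b=L-a=36/5):
  θ_4 = (R_Ax²/2 - M_Ax - M₀(x-a))/EI  [x>a] with R_A=6/25, M_A=6/25 = ((6/25)·9²/2 - (6/25)·9 - 2·(9-(24/5)))/5000 = -21/125000 rad
Superposition: θ = Σ θ_i = -3799/250000 rad ≈ -0.015196 rad

θ(9) = -3799/250000 rad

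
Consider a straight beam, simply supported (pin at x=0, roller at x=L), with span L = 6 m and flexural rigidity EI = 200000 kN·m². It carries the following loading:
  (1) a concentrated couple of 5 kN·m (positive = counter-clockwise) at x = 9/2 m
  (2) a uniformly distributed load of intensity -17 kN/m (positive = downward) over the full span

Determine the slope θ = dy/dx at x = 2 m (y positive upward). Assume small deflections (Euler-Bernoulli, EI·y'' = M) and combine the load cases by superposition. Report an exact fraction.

Load 1 — applied couple M₀=5 kN·m at a=9/2 m (b=L-a=3/2):
  θ_1 = (M₀x²/(2L)+C₁)/EI  [x≤a] with C₁=M₀(3b²-L²)/(6L)=-65/16 = (5·2²/(2·6)+(-65/16))/200000 = -23/1920000 rad
Load 2 — uniform load w=-17 kN/m over full span:
  θ_2 = -w(L³-6Lx²+4x³)/(24EI) = -(-17)·(6³-6·6·2²+4·2³)/(24·200000) = 221/600000 rad
Superposition: θ = Σ θ_i = 3421/9600000 rad ≈ 0.000356 rad

θ(2) = 3421/9600000 rad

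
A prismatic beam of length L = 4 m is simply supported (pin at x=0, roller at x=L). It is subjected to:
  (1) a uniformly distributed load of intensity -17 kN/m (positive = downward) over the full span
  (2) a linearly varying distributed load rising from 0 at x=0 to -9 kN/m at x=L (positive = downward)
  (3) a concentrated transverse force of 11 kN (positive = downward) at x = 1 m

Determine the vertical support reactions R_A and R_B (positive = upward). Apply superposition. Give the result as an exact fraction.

R_A = -127/4 kN, R_B = -173/4 kN

Load 1 — uniform load w=-17 kN/m over full span:
  R_A = wL/2 = (-17)·4/2 = -34 kN
  R_B = wL/2 = (-17)·4/2 = -34 kN
Load 2 — triangular load w₀=-9 kN/m (0→w₀ over full span):
  R_A = w₀L/6 = (-9)·4/6 = -6 kN
  R_B = w₀L/3 = (-9)·4/3 = -12 kN
Load 3 — point force P=11 kN at a=1 m (b=L-a=3):
  R_A = Pb/L = 11·3/4 = 33/4 kN
  R_B = Pa/L = 11·1/4 = 11/4 kN
Superposition: R_A = -127/4 kN, R_B = -173/4 kN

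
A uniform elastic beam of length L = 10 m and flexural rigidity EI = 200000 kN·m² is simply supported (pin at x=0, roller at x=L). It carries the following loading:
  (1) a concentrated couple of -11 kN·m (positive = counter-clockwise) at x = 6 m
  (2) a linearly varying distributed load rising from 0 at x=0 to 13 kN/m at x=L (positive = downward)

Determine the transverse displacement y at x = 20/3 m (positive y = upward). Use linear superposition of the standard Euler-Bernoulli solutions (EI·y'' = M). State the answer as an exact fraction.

y(20/3) = -271993/72900000 m

Load 1 — applied couple M₀=-11 kN·m at a=6 m (b=L-a=4):
  y_1 = (M₀x³/(6L)-M₀(x-a)²/2+C₁x)/EI  [x>a] with C₁=M₀(3b²-L²)/(6L)=143/15 = ((-11)·(20/3)³/(6·10)-(-11)·((20/3)-6)²/2+(143/15)·(20/3))/200000 = 473/8100000 m
Load 2 — triangular load w₀=13 kN/m (0→w₀ over full span):
  y_2 = -w₀x(7L⁴-10L²x²+3x⁴)/(360LEI) = -13·(20/3)·(7·10⁴-10·10²·(20/3)²+3·(20/3)⁴)/(360·10·200000) = -221/58320 m
Superposition: y = Σ y_i = -271993/72900000 m ≈ -0.003731 m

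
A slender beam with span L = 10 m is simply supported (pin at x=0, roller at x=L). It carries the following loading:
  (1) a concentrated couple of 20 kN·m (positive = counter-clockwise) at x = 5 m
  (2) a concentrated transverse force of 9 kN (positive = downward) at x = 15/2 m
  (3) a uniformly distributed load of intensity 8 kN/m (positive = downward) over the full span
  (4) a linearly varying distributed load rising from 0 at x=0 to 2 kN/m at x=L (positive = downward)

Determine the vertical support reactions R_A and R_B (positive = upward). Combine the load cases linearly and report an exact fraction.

Load 1 — applied couple M₀=20 kN·m at a=5 m (b=L-a=5):
  R_A = M₀/L = 20/10 = 2 kN
  R_B = -M₀/L = -20/10 = -2 kN
Load 2 — point force P=9 kN at a=15/2 m (b=L-a=5/2):
  R_A = Pb/L = 9·(5/2)/10 = 9/4 kN
  R_B = Pa/L = 9·(15/2)/10 = 27/4 kN
Load 3 — uniform load w=8 kN/m over full span:
  R_A = wL/2 = 8·10/2 = 40 kN
  R_B = wL/2 = 8·10/2 = 40 kN
Load 4 — triangular load w₀=2 kN/m (0→w₀ over full span):
  R_A = w₀L/6 = 2·10/6 = 10/3 kN
  R_B = w₀L/3 = 2·10/3 = 20/3 kN
Superposition: R_A = 571/12 kN, R_B = 617/12 kN

R_A = 571/12 kN, R_B = 617/12 kN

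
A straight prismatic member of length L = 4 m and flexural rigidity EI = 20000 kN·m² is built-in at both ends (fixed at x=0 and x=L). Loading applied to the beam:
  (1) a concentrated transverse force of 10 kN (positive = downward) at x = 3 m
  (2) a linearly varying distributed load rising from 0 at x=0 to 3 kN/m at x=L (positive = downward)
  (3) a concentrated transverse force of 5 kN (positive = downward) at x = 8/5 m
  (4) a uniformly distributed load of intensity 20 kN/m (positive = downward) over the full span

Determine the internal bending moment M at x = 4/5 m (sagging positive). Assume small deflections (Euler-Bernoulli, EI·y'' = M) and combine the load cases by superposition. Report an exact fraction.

M(4/5) = -6611/3000 kN·m

Load 1 — point force P=10 kN at a=3 m (b=L-a=1):
  M_1 = Pb²(3a+b)x/L³ - Pab²/L²  [x≤a] = 10·1²·(3·3+1)·(4/5)/4³ - 10·3·1²/4² = -5/8 kN·m
Load 2 — triangular load w₀=3 kN/m (0→w₀ over full span):
  M_2 = 3w₀Lx/20 - w₀L²/30 - w₀x³/(6L) = 3·3·4·(4/5)/20 - 3·4²/30 - 3·(4/5)³/(6·4) = -28/125 kN·m
Load 3 — point force P=5 kN at a=8/5 m (b=L-a=12/5):
  M_3 = Pb²(3a+b)x/L³ - Pab²/L²  [x≤a] = 5·(12/5)²·(3·(8/5)+(12/5))·(4/5)/4³ - 5·(8/5)·(12/5)²/4² = -36/125 kN·m
Load 4 — uniform load w=20 kN/m over full span:
  M_4 = wLx/2 - wL²/12 - wx²/2 = 20·4·(4/5)/2 - 20·4²/12 - 20·(4/5)²/2 = -16/15 kN·m
Superposition: M = Σ M_i = -6611/3000 kN·m ≈ -2.203667 kN·m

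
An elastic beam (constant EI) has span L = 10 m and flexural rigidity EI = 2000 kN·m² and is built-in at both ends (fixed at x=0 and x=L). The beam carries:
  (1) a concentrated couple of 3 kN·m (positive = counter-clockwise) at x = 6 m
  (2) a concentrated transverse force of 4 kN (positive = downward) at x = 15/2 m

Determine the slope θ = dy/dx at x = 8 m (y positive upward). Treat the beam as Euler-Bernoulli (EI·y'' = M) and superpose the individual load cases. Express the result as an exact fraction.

Load 1 — applied couple M₀=3 kN·m at a=6 m (b=L-a=4):
  θ_1 = (R_Ax²/2 - M_Ax - M₀(x-a))/EI  [x>a] with R_A=54/125, M_A=24/25 = ((54/125)·8²/2 - (24/25)·8 - 3·(8-6))/2000 = 9/125000 rad
Load 2 — point force P=4 kN at a=15/2 m (b=L-a=5/2):
  θ_2 = Pa²(L-x)(2bL-(3b+a)(L-x))/(2L³EI)  [x>a] = 4·(15/2)²·(10-8)·(2·(5/2)·10-(3·(5/2)+(15/2))·(10-8))/(2·10³·2000) = 9/4000 rad
Superposition: θ = Σ θ_i = 1161/500000 rad ≈ 0.002322 rad

θ(8) = 1161/500000 rad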